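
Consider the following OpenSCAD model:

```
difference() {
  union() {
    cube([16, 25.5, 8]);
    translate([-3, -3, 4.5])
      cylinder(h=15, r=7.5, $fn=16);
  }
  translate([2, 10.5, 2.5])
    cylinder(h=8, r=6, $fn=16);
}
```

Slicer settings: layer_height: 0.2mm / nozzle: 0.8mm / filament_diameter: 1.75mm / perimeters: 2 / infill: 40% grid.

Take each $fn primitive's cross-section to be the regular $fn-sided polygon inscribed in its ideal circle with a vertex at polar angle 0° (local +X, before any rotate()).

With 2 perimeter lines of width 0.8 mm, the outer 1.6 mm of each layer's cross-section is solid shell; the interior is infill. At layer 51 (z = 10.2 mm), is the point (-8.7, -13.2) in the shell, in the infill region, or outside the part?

At z = 10.2 mm: the cube does not reach this height (z outside [0, 8]); the r=7.5 cylinder at (-3, -3) gives a regular 16-gon of circumradius 7.5 (constant along its height); Combining (union): only the r=7.5 cylinder at (-3, -3) is present, so the union is just that shape — 1 connected region; the r=6 cylinder at (2, 10.5) gives a regular 16-gon of circumradius 6 (constant along its height); After the difference (first − rest): starting from the result so far, the r=6 cylinder at (2, 10.5) misses the remaining region (no effect) — 1 connected region. Overall, the cross-section is a single solid region. The nearest boundary edge runs (-5.87, -9.93)→(-8.30, -8.30); distance from the point to it = 4.29 mm. The point is not inside any of the regions above, so it lies outside the cross-section (4.29 mm from the nearest boundary).

outside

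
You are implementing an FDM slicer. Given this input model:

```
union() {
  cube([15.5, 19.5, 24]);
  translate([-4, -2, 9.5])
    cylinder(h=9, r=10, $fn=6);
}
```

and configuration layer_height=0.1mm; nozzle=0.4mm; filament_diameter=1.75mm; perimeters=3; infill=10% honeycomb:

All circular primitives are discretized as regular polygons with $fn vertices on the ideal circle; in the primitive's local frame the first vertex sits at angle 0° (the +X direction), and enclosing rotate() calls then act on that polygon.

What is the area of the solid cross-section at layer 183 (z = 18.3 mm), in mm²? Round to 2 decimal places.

542.59 mm²

At z = 18.3 mm: the cube (footprint 15.5×19.5) is included at this height (area 302.25 mm²); the cylinder at (-4, -2): section is a regular 6-gon, circumradius r=10 (area = (6/2)·10.000²·sin(360°/6) = 259.81 mm²); Merging all regions: the regions partially overlap — summed areas 562.06 mm² minus the doubly-counted overlap 19.47 mm² gives 542.59 mm² — area = 542.59 mm². Overall, the cross-section is a single solid region. Net area = 542.59 mm².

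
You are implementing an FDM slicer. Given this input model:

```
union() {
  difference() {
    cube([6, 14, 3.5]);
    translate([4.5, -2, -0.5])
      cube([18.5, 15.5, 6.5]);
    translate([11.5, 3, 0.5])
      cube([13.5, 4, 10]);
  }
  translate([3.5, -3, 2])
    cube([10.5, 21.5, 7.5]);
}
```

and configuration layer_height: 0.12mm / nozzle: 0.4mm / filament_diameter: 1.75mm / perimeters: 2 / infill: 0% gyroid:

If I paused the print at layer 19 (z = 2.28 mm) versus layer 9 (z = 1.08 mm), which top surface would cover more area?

Layer 19 (z = 2.28): the cube is present — its section is the full 6×14 rectangle (area 84.00 mm²); the cube at (4.5, -2) (footprint 18.5×15.5) is included at this height (area 286.75 mm²); the cube at (11.5, 3) (footprint 13.5×4) is included at this height (area 54.00 mm²); Taking the first minus the rest: starting from the 6×14 cube (84.00 mm²), the 18.5×15.5 cube at (4.5, -2) partially overlaps it — only the 20.25 mm² overlap (of its 286.75 mm²) is removed, clipping the outline; the 13.5×4 cube at (11.5, 3) misses the remaining region (no effect) — area = 63.75 mm²; the cube at (3.5, -3) is present — its section is the full 10.5×21.5 rectangle (area 225.75 mm²); Merging all regions: the regions partially overlap — summed areas 289.50 mm² minus the doubly-counted overlap 14.75 mm² gives 274.75 mm² — area = 274.75 mm². So its area = 274.75 mm². Layer 9 (z = 1.08): the cube is present — its section is the full 6×14 rectangle (area 84.00 mm²); the cube at (4.5, -2) is present — its section is the full 18.5×15.5 rectangle (area 286.75 mm²); the cube at (11.5, 3) (footprint 13.5×4) is included at this height (area 54.00 mm²); After the difference (first − rest): starting from the 6×14 cube (84.00 mm²), the 18.5×15.5 cube at (4.5, -2) partially overlaps it — only the 20.25 mm² overlap (of its 286.75 mm²) is removed, clipping the outline; the 13.5×4 cube at (11.5, 3) misses the remaining region (no effect) — area = 63.75 mm²; the cube at (3.5, -3) is absent (z outside [2, 9.5]); Merging all regions: only that combined region is present, so the union is just that shape — area = 63.75 mm². So its area = 63.75 mm². Layer 19 is larger (274.75 vs 63.75 mm²).

layer 19 (z = 2.28 mm)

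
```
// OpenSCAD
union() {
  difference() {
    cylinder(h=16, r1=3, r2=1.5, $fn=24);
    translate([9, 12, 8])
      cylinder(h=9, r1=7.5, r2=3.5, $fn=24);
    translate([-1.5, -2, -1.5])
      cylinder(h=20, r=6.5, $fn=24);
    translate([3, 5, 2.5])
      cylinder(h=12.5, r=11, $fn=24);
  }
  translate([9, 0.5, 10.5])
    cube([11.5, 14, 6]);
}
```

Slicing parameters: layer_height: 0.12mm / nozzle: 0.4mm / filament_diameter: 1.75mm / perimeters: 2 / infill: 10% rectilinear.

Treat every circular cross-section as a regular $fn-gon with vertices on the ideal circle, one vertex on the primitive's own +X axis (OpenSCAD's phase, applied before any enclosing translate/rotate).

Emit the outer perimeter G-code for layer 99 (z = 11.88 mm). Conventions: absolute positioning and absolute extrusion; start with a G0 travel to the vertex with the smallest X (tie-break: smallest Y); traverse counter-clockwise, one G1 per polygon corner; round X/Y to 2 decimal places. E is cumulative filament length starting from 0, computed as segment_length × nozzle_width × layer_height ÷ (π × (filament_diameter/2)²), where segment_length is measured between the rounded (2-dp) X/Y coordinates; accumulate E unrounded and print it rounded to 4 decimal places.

G0 X9.00 Y0.50 Z11.88
G1 X20.50 Y0.50 E0.2295
G1 X20.50 Y14.50 E0.5089
G1 X9.00 Y14.50 E0.7384
G1 X9.00 Y0.50 E1.0178

At z = 11.88 mm: the cone (r1=3→r2=1.5) has section circumradius 1.886 here — a regular 24-gon; the cone at (9, 12) contributes a regular 24-gon of circumradius 5.776 (interpolated between r1=7.5 and r2=3.5 at t=0.431); the r=6.5 cylinder at (-1.5, -2) gives a regular 24-gon of circumradius 6.5 (constant along its height); the r=11 cylinder at (3, 5) contributes a regular 24-gon of circumradius 11; After the difference (first − rest): starting from the cone, the cone at (9, 12) misses the remaining region (no effect); the r=6.5 cylinder at (-1.5, -2) covers all of what remains (removes everything); the r=11 cylinder at (3, 5) misses the remaining region (no effect) — nothing remains; the cube at (9, 0.5) is present — its section is the full 11.5×14 rectangle; Taking the union: only the 11.5×14 cube at (9, 0.5) is present, so the union is just that shape — 1 connected region. The outline is a single polygon with 4 vertices. Extrusion per mm of travel: 0.4 × 0.12 / (π × 0.875²) = 0.019956. Accumulating E over each segment gives final E = 1.0178.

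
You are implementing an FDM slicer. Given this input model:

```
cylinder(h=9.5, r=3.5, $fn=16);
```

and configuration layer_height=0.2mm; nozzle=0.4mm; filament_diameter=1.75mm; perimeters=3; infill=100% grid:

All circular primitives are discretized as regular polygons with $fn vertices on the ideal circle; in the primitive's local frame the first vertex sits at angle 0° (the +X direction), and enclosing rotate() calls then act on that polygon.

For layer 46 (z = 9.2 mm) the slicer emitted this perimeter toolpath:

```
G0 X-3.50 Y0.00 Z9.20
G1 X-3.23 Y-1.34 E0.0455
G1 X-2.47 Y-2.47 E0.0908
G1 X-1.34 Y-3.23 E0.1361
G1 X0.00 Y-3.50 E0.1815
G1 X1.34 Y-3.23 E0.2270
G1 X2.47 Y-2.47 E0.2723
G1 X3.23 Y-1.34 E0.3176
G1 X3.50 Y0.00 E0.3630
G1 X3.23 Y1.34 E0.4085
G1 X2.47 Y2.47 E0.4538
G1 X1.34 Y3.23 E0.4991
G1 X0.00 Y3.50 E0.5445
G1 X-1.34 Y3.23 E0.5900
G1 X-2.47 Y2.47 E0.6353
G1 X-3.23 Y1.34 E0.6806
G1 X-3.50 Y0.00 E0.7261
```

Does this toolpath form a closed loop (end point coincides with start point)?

yes

Start point (G0): (-3.50, 0.00). End point (last G1): the path returns to the start — closed.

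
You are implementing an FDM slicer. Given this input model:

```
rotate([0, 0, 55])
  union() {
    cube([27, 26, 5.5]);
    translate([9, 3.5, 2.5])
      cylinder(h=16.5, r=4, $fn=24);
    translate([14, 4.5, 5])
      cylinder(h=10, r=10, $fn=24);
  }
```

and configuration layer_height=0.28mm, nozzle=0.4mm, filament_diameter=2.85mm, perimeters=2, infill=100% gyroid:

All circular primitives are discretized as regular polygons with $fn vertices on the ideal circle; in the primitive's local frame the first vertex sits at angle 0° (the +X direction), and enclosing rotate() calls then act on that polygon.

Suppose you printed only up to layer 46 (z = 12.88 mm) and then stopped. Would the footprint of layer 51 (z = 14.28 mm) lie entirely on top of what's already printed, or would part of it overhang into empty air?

Compare the two slices. At z = 12.88: the cube does not reach this height (z outside [0, 5.5]); the cylinder at (9, 3.5): section is a regular 24-gon, circumradius r=4 (area = (24/2)·4.000²·sin(360°/24) = 49.69 mm²); the r=10 cylinder at (14, 4.5) contributes a regular 24-gon of circumradius 10 (area = (24/2)·10.000²·sin(360°/24) = 310.58 mm²); Taking the union: the r=4 cylinder at (9, 3.5) lies entirely inside the r=10 cylinder at (14, 4.5), so the union is just the r=10 cylinder at (14, 4.5) — area = 310.58 mm²; (rotated 55° about Z; rotation is an isometry so areas/perimeters/island counts are preserved). At z = 14.28: the cube does not reach this height (z outside [0, 5.5]); the r=4 cylinder at (9, 3.5) contributes a regular 24-gon of circumradius 4 (area = (24/2)·4.000²·sin(360°/24) = 49.69 mm²); the r=10 cylinder at (14, 4.5) contributes a regular 24-gon of circumradius 10 (area = (24/2)·10.000²·sin(360°/24) = 310.58 mm²); Merging all regions: the r=4 cylinder at (9, 3.5) lies entirely inside the r=10 cylinder at (14, 4.5), so the union is just the r=10 cylinder at (14, 4.5) — area = 310.58 mm²; (whole slice rotated 55° about Z — lengths, areas and connectivity unchanged). Checking containment: the cross-section at z = 14.28 is a subset of the cross-section at z = 12.88.

entirely on top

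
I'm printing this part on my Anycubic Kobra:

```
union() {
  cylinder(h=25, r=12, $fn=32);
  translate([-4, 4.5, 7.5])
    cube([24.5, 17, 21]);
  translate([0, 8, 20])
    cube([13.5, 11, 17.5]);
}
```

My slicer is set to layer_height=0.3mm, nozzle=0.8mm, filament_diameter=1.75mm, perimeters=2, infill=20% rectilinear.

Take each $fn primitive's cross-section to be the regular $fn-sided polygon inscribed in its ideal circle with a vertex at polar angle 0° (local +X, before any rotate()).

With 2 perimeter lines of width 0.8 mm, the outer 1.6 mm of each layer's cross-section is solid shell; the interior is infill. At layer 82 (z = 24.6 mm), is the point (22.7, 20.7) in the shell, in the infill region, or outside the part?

outside

At z = 24.6 mm: the r=12 cylinder gives a regular 32-gon of circumradius 12 (constant along its height); the cube at (-4, 4.5) is present — its section is the full 24.5×17 rectangle; the cube at (0, 8) (footprint 13.5×11) is included at this height; Merging all regions: the regions partially overlap (shared area 237.28 mm²), so overlapping operands fuse into one piece — 1 connected region. Overall, the cross-section is a single solid region. The nearest boundary edge runs (20.50, 21.50)→(20.50, 4.50); distance from the point to it = 2.20 mm. The point is not inside any of the regions above, so it lies outside the cross-section (2.20 mm from the nearest boundary).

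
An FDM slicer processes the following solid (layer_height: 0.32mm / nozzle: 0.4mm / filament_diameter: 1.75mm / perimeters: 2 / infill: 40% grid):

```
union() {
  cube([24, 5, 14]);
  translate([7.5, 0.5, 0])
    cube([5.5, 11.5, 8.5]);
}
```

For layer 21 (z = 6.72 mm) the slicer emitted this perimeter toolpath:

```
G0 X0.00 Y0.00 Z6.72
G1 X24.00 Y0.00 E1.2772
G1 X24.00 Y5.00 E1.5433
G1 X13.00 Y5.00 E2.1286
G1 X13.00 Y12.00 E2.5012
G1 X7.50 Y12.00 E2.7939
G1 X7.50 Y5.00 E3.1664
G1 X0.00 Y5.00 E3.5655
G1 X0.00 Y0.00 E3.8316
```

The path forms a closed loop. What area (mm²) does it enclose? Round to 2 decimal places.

Apply the shoelace formula to the sequence of (X, Y) vertices; enclosed area = 158.50 mm².

158.50 mm²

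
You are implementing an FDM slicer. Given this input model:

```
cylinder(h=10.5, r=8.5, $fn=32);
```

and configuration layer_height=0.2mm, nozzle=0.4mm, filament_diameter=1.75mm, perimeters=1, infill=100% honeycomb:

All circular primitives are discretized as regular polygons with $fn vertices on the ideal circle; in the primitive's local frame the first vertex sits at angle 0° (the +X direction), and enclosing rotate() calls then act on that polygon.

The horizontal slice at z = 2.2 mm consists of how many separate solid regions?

At z = 2.2 mm: the cylinder: section is a regular 32-gon, circumradius r=8.5. The result has 1 disconnected region.

1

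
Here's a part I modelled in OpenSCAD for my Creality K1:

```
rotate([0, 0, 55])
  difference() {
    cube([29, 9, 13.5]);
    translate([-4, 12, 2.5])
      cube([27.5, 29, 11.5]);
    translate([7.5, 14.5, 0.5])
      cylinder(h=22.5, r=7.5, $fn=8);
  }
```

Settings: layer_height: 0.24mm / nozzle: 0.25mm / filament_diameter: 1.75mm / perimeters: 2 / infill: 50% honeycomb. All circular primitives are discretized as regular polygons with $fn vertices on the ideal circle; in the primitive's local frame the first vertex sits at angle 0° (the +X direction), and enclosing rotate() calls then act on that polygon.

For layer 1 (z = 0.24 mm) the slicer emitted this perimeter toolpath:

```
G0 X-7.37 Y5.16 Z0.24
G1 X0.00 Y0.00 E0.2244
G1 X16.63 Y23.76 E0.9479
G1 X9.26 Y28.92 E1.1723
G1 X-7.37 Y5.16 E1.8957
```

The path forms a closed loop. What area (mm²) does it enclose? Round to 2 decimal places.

260.92 mm²

Apply the shoelace formula to the sequence of (X, Y) vertices; enclosed area = 260.92 mm².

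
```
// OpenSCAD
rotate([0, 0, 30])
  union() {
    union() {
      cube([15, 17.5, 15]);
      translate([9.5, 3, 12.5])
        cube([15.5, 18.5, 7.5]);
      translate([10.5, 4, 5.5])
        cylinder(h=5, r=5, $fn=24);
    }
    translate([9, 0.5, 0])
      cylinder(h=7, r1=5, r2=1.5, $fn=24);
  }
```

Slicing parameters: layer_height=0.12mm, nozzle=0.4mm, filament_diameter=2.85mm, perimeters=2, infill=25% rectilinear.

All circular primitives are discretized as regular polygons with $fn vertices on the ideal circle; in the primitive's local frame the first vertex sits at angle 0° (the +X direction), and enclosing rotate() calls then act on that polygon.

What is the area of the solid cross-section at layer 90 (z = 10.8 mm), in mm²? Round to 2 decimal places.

At z = 10.8 mm: the 15×17.5 cube contributes its full rectangle (area 262.50 mm²); the cube at (9.5, 3) is not intersected at this z (z outside [12.5, 20]); the cylinder at (10.5, 4) is absent (z outside [5.5, 10.5]); Combining (union): only the 15×17.5 cube is present, so the union is just that shape — area = 262.50 mm²; the cone at (9, 0.5) is absent (z outside [0, 7]); Taking the union: only the result so far is present, so the union is just that shape — area = 262.50 mm²; (rotated 30° about Z; rotation is an isometry so areas/perimeters/island counts are preserved). Overall, the cross-section is a single solid region. Net area = 262.50 mm².

262.50 mm²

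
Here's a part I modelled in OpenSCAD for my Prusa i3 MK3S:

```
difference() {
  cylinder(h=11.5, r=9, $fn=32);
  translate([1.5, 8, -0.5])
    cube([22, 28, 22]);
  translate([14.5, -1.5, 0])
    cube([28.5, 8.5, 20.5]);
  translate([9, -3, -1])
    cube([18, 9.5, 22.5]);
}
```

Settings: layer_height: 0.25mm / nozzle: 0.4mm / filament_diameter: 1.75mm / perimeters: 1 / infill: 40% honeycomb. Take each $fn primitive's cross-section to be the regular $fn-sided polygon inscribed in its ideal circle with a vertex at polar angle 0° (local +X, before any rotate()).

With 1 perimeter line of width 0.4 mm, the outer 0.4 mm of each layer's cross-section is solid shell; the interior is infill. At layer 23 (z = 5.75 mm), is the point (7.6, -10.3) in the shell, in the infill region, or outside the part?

At z = 5.75 mm: the r=9 cylinder gives a regular 32-gon of circumradius 9 (constant along its height); the 22×28 cube at (1.5, 8) contributes its full rectangle; the cube at (14.5, -1.5) (footprint 28.5×8.5) is included at this height; the 18×9.5 cube at (9, -3) contributes its full rectangle; After the difference (first − rest): starting from the r=9 cylinder, the 22×28 cube at (1.5, 8) partially overlaps it — only the 1.27 mm² overlap (of its 616.00 mm²) is removed, clipping the outline; the 28.5×8.5 cube at (14.5, -1.5) misses the remaining region (no effect); the 18×9.5 cube at (9, -3) misses the remaining region (no effect) — 1 connected region. Overall, the cross-section is a single solid region. The nearest boundary edge runs (6.36, -6.36)→(5.00, -7.48); distance from the point to it = 3.83 mm. The point is not inside any of the regions above, so it lies outside the cross-section (3.83 mm from the nearest boundary).

outside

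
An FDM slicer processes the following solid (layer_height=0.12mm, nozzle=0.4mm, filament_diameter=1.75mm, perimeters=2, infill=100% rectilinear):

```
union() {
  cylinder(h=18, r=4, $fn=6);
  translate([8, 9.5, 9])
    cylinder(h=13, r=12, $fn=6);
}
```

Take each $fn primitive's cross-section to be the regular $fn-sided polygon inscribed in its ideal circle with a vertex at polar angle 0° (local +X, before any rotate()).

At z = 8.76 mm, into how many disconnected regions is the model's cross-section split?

1

At z = 8.76 mm: the r=4 cylinder contributes a regular 6-gon of circumradius 4; the cylinder at (8, 9.5) is not intersected at this z (z outside [9, 22]); Merging all regions: only the r=4 cylinder is present, so the union is just that shape — 1 connected region. The result has 1 disconnected region.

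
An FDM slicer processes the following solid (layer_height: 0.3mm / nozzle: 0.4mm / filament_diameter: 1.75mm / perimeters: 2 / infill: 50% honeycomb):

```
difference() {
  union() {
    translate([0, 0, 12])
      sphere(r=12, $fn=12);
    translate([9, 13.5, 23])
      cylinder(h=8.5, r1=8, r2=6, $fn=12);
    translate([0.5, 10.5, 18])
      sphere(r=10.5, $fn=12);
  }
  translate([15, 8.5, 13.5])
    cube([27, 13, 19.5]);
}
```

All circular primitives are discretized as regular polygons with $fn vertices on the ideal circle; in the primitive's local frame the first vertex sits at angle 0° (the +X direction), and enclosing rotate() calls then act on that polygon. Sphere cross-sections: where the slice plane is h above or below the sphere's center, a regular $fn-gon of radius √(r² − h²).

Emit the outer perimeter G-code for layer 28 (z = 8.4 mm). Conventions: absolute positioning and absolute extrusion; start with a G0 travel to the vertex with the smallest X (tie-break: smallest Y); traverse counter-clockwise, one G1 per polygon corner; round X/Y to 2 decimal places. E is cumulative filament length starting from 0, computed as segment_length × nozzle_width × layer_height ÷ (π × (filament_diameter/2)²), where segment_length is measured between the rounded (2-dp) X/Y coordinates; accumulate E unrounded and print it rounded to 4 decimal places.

G0 X-11.45 Y0.00 Z8.40
G1 X-9.91 Y-5.72 E0.2955
G1 X-5.72 Y-9.91 E0.5912
G1 X0.00 Y-11.45 E0.8867
G1 X5.72 Y-9.91 E1.1822
G1 X9.91 Y-5.72 E1.4779
G1 X11.45 Y0.00 E1.7734
G1 X9.91 Y5.72 E2.0689
G1 X5.72 Y9.91 E2.3645
G1 X4.67 Y10.20 E2.4189
G1 X4.75 Y10.50 E2.4344
G1 X4.18 Y12.63 E2.5444
G1 X2.63 Y14.18 E2.6538
G1 X0.50 Y14.75 E2.7638
G1 X-1.63 Y14.18 E2.8738
G1 X-3.18 Y12.63 E2.9831
G1 X-3.75 Y10.50 E3.0931
G1 X-3.74 Y10.45 E3.0957
G1 X-5.72 Y9.91 E3.1981
G1 X-9.91 Y5.72 E3.4937
G1 X-11.45 Y0.00 E3.7892

At z = 8.4 mm: the r=12 sphere slices to a regular 12-gon of circumradius 11.447 (√(r²−h²) with h=3.6 from center); the cone at (9, 13.5) is absent (z outside [23, 31.5]); the sphere at (0.5, 10.5): section is a regular 12-gon, circumradius = √(r²−h²) = √(10.5²−9.6²) = 4.253; Taking the union: the regions partially overlap (shared area 30.29 mm²), so overlapping operands fuse into one piece — 1 connected region; the cube at (15, 8.5) does not reach this height (z outside [13.5, 33]); After the difference (first − rest): none of the subtracted shapes is present at this height, so the result so far is unchanged — 1 connected region. The outline is a single polygon with 20 vertices. Extrusion per mm of travel: 0.4 × 0.3 / (π × 0.875²) = 0.049890. Accumulating E over each segment gives final E = 3.7892.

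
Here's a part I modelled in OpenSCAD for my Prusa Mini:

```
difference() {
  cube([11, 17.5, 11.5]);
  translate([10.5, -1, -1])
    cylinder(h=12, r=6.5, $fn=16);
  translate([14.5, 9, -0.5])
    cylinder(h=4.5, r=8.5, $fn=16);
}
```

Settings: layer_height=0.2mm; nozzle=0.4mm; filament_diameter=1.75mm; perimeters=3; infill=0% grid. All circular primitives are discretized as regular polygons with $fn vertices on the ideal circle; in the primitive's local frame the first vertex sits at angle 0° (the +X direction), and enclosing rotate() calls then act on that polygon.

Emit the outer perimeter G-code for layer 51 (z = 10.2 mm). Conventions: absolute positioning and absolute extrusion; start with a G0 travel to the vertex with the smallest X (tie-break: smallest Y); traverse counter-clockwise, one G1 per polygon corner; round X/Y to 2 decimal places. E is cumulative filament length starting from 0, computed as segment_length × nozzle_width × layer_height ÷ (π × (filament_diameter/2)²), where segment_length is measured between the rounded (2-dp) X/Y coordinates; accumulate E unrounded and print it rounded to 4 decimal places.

G0 X0.00 Y0.00 Z10.20
G1 X4.20 Y0.00 E0.1397
G1 X4.49 Y1.49 E0.1902
G1 X5.90 Y3.60 E0.2746
G1 X8.01 Y5.01 E0.3590
G1 X10.50 Y5.50 E0.4434
G1 X11.00 Y5.40 E0.4604
G1 X11.00 Y17.50 E0.8628
G1 X0.00 Y17.50 E1.2287
G1 X0.00 Y0.00 E1.8107

At z = 10.2 mm: the cube is present — its section is the full 11×17.5 rectangle; the r=6.5 cylinder at (10.5, -1) contributes a regular 16-gon of circumradius 6.5; the cylinder at (14.5, 9) is absent (z outside [-0.5, 4]); Subtracting the remaining from the first: starting from the 11×17.5 cube, the r=6.5 cylinder at (10.5, -1) partially overlaps it — only the 28.66 mm² overlap (of its 129.35 mm²) is removed, clipping the outline — 1 connected region. The outline is a single polygon with 9 vertices. Extrusion per mm of travel: 0.4 × 0.2 / (π × 0.875²) = 0.033260. Accumulating E over each segment gives final E = 1.8107.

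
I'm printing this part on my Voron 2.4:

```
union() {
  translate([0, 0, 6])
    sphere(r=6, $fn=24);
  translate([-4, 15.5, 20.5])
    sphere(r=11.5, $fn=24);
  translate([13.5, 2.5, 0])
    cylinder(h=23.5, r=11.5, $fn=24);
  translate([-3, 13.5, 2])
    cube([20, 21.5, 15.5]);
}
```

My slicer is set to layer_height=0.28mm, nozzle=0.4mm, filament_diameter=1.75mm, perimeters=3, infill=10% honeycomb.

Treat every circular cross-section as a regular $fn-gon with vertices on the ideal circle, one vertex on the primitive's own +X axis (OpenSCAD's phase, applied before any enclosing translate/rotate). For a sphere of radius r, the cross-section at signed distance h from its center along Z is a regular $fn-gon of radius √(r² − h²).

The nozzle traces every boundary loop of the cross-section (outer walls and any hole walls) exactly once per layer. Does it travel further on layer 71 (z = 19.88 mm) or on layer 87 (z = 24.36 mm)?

Layer 71 (z = 19.88): the sphere does not reach this height (|z−center|=13.880 > r=6); the r=11.5 sphere at (-4, 15.5) slices to a regular 24-gon of circumradius 11.483 (√(r²−h²) with h=0.62 from center) (perimeter = 2·24·11.483·sin(180°/24) = 71.95 mm); the r=11.5 cylinder at (13.5, 2.5) gives a regular 24-gon of circumradius 11.5 (constant along its height) (perimeter = 2·24·11.500·sin(180°/24) = 72.05 mm); the cube at (-3, 13.5) is absent (z outside [2, 17.5]); Combining (union): the regions partially overlap (shared area 4.78 mm²), so the edge portions inside another operand are dropped and the merged outline is re-measured after clipping — boundary = 130.35 mm. So its perimeter = 130.35 mm. Layer 87 (z = 24.36): the sphere is not intersected at this z (|z−center|=18.360 > r=6); the r=11.5 sphere at (-4, 15.5) slices to a regular 24-gon of circumradius 10.833 (√(r²−h²) with h=3.86 from center) (perimeter = 2·24·10.833·sin(180°/24) = 67.87 mm); the cylinder at (13.5, 2.5) does not reach this height (z outside [0, 23.5]); the cube at (-3, 13.5) is absent (z outside [2, 17.5]); Merging all regions: only the r=11.5 sphere at (-4, 15.5) is present, so the union is just that shape — boundary = 67.87 mm. So its perimeter = 67.87 mm. Layer 71 is larger (130.35 vs 67.87 mm).

layer 71 (z = 19.88 mm)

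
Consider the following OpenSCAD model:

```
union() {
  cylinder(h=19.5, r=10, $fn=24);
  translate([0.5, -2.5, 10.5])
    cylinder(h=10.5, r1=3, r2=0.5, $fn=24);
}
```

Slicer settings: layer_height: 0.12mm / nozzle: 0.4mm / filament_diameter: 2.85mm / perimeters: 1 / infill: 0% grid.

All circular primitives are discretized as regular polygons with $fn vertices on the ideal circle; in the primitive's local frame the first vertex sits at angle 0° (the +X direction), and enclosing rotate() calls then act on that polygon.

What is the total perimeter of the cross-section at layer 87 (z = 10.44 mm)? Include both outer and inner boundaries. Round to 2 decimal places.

At z = 10.44 mm: the r=10 cylinder gives a regular 24-gon of circumradius 10 (constant along its height) (perimeter = 2·24·10.000·sin(180°/24) = 62.65 mm); the cone at (0.5, -2.5) is absent (z outside [10.5, 21]); Taking the union: only the r=10 cylinder is present, so the union is just that shape — boundary = 62.65 mm. Overall, the cross-section is a single solid region. Total boundary length (outer) = 62.65 mm.

62.65 mm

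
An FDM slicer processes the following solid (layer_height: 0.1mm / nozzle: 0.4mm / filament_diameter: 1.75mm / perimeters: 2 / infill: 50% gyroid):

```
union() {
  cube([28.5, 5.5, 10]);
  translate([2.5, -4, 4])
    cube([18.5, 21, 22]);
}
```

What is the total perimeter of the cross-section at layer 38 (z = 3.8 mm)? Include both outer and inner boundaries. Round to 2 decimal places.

At z = 3.8 mm: the 28.5×5.5 cube contributes its full rectangle (perimeter 68.00 mm); the cube at (2.5, -4) is absent (z outside [4, 26]); Taking the union: only the 28.5×5.5 cube is present, so the union is just that shape — boundary = 68.00 mm. Overall, the cross-section is a single solid region. Total boundary length (outer) = 68.00 mm.

68.00 mm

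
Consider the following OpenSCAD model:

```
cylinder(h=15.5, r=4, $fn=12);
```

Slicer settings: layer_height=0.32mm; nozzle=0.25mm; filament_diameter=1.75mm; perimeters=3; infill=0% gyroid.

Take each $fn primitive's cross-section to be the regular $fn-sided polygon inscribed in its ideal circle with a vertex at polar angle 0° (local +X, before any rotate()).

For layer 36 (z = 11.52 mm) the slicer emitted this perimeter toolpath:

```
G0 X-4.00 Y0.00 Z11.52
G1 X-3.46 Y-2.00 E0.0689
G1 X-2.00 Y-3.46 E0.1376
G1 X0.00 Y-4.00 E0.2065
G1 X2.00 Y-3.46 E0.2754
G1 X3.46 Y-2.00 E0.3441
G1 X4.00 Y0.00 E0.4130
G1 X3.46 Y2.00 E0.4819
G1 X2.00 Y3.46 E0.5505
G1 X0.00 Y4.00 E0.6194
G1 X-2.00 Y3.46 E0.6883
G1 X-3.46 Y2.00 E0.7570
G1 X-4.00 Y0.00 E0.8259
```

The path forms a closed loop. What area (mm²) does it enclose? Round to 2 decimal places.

47.94 mm²

Apply the shoelace formula to the sequence of (X, Y) vertices; enclosed area = 47.94 mm².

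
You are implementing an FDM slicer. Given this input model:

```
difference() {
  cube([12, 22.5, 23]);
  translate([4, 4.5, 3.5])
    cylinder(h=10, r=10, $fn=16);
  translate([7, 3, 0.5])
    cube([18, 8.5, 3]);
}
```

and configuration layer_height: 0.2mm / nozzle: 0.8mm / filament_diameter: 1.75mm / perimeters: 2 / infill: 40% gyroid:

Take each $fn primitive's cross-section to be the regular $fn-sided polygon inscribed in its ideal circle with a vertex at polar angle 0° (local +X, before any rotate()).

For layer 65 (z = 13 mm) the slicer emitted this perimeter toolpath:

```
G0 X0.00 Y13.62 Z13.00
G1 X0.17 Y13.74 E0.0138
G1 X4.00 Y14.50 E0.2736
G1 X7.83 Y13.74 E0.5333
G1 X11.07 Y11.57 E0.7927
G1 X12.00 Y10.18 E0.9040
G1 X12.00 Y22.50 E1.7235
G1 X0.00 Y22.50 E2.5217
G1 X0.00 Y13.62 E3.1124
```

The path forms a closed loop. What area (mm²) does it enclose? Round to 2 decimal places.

108.40 mm²

Apply the shoelace formula to the sequence of (X, Y) vertices; enclosed area = 108.40 mm².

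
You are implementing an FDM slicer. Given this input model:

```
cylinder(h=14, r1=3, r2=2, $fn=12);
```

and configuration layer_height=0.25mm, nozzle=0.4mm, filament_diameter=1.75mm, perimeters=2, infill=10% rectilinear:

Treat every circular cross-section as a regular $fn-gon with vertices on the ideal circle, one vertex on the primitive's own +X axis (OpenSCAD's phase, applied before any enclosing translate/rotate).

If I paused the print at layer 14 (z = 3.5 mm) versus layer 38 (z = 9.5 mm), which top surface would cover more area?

Layer 14 (z = 3.5): the cone contributes a regular 12-gon of circumradius 2.750 (interpolated between r1=3 and r2=2 at t=0.250) (area = (12/2)·2.750²·sin(360°/12) = 22.69 mm²). So its area = 22.69 mm². Layer 38 (z = 9.5): the cone (r1=3→r2=2) has section circumradius 2.321 here — a regular 12-gon (area = (12/2)·2.321²·sin(360°/12) = 16.17 mm²). So its area = 16.17 mm². Layer 14 is larger (22.69 vs 16.17 mm²).

layer 14 (z = 3.5 mm)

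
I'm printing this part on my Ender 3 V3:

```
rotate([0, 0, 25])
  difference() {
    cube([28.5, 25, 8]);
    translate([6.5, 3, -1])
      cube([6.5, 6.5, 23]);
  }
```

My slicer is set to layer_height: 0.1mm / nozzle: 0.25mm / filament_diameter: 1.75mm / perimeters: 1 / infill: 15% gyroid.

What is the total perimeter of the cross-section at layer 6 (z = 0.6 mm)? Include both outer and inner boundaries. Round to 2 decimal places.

At z = 0.6 mm: the cube (footprint 28.5×25) is included at this height (perimeter 107.00 mm); the cube at (6.5, 3) (footprint 6.5×6.5) is included at this height (perimeter 26.00 mm); After the difference (first − rest): starting from the 28.5×25 cube, the 6.5×6.5 cube at (6.5, 3) lies wholly inside it (removes its full 42.25 mm² and its 26.00 mm outline becomes a hole wall) — boundary (outer + 1 inner loop) = 133.00 mm; (whole slice rotated 25° about Z — lengths, areas and connectivity unchanged). Overall, the cross-section is one region with 1 hole. Total boundary length (outer + inner) = 133.00 mm.

133.00 mm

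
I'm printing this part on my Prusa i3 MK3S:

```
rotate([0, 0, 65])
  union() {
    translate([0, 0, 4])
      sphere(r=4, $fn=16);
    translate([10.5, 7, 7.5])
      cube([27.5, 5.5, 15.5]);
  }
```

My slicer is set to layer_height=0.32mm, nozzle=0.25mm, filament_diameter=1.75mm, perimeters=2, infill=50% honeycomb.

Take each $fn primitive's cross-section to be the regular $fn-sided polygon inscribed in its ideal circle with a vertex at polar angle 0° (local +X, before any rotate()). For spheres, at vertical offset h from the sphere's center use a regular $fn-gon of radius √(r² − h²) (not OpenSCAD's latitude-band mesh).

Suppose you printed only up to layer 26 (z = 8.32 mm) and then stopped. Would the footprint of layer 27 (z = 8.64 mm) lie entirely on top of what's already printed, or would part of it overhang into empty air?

Compare the two slices. At z = 8.32: the sphere is absent (|z−center|=4.320 > r=4); the cube at (10.5, 7) is present — its section is the full 27.5×5.5 rectangle (area 151.25 mm²); Merging all regions: only the 27.5×5.5 cube at (10.5, 7) is present, so the union is just that shape — area = 151.25 mm²; (rotated 65° about Z; rotation is an isometry so areas/perimeters/island counts are preserved). At z = 8.64: the sphere is not intersected at this z (|z−center|=4.640 > r=4); the cube at (10.5, 7) (footprint 27.5×5.5) is included at this height (area 151.25 mm²); Taking the union: only the 27.5×5.5 cube at (10.5, 7) is present, so the union is just that shape — area = 151.25 mm²; (whole slice rotated 65° about Z — lengths, areas and connectivity unchanged). Checking containment: the cross-section at z = 8.64 is a subset of the cross-section at z = 8.32.

entirely on top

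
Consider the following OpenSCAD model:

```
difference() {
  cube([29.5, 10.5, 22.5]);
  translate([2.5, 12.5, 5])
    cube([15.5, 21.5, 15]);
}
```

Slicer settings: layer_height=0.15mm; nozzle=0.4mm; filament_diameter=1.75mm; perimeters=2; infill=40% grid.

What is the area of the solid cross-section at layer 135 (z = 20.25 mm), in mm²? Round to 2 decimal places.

At z = 20.25 mm: the cube (footprint 29.5×10.5) is included at this height (area 309.75 mm²); the cube at (2.5, 12.5) does not reach this height (z outside [5, 20]); Taking the first minus the rest: none of the subtracted shapes is present at this height, so the 29.5×10.5 cube is unchanged — area = 309.75 mm². Overall, the cross-section is a single solid region. Net area = 309.75 mm².

309.75 mm²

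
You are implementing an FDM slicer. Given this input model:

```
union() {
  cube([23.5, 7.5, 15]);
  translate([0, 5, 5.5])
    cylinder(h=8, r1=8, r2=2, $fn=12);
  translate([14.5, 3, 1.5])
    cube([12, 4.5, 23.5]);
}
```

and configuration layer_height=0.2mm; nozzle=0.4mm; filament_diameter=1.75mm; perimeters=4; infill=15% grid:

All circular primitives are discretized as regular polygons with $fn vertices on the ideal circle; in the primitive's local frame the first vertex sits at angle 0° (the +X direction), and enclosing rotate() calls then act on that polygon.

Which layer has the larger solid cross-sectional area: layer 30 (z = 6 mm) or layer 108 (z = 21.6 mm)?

Layer 30 (z = 6): the 23.5×7.5 cube contributes its full rectangle (area 176.25 mm²); the cone at (0, 5) contributes a regular 12-gon of circumradius 7.625 (interpolated between r1=8 and r2=2 at t=0.062) (area = (12/2)·7.625²·sin(360°/12) = 174.42 mm²); the cube at (14.5, 3) (footprint 12×4.5) is included at this height (area 54.00 mm²); Combining (union): the regions partially overlap — summed areas 404.67 mm² minus the doubly-counted overlap 92.98 mm² gives 311.69 mm² — area = 311.69 mm². So its area = 311.69 mm². Layer 108 (z = 21.6): the cube is not intersected at this z (z outside [0, 15]); the cone at (0, 5) is not intersected at this z (z outside [5.5, 13.5]); the cube at (14.5, 3) is present — its section is the full 12×4.5 rectangle (area 54.00 mm²); Merging all regions: only the 12×4.5 cube at (14.5, 3) is present, so the union is just that shape — area = 54.00 mm². So its area = 54.00 mm². Layer 30 is larger (311.69 vs 54.00 mm²).

layer 30 (z = 6 mm)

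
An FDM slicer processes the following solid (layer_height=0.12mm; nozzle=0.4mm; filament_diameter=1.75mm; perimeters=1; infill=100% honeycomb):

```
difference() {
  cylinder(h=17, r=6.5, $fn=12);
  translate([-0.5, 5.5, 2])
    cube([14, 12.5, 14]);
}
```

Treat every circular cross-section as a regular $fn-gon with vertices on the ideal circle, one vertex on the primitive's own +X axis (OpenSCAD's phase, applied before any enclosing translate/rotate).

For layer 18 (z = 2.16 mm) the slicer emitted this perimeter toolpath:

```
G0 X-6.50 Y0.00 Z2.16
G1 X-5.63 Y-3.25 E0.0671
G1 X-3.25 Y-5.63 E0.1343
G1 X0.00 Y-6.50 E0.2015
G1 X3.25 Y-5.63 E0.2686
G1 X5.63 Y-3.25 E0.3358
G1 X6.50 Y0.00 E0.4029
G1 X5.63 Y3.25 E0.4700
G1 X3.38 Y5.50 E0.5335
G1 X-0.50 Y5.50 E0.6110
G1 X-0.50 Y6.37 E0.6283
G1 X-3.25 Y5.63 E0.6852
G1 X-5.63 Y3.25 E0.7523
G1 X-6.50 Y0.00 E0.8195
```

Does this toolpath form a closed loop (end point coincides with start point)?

yes

Start point (G0): (-6.50, 0.00). End point (last G1): the path returns to the start — closed.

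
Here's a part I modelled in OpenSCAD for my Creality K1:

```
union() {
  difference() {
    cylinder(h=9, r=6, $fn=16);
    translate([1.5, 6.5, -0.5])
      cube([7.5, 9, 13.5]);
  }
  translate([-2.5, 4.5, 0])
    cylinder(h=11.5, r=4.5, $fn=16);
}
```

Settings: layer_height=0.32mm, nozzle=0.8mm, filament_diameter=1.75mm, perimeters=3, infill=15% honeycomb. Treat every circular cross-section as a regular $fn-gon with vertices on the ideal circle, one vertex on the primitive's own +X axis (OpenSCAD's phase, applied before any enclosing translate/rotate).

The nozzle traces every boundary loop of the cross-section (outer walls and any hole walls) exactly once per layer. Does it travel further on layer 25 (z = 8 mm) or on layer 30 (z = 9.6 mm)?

layer 25 (z = 8 mm)

Layer 25 (z = 8): the r=6 cylinder contributes a regular 16-gon of circumradius 6 (perimeter = 2·16·6.000·sin(180°/16) = 37.46 mm); the 7.5×9 cube at (1.5, 6.5) contributes its full rectangle (perimeter 33.00 mm); Subtracting the remaining from the first: starting from the r=6 cylinder, the 7.5×9 cube at (1.5, 6.5) misses the remaining region (no effect) — boundary = 37.46 mm; the r=4.5 cylinder at (-2.5, 4.5) gives a regular 16-gon of circumradius 4.5 (constant along its height) (perimeter = 2·16·4.500·sin(180°/16) = 28.09 mm); Merging all regions: the regions partially overlap (shared area 32.52 mm²), so the edge portions inside another operand are dropped and the merged outline is re-measured after clipping — boundary = 44.01 mm. So its perimeter = 44.01 mm. Layer 30 (z = 9.6): the cylinder does not reach this height (z outside [0, 9]); the cube at (1.5, 6.5) is present — its section is the full 7.5×9 rectangle (perimeter 33.00 mm); After the difference (first − rest): the first operand is absent here, so nothing remains; the r=4.5 cylinder at (-2.5, 4.5) gives a regular 16-gon of circumradius 4.5 (constant along its height) (perimeter = 2·16·4.500·sin(180°/16) = 28.09 mm); Taking the union: only the r=4.5 cylinder at (-2.5, 4.5) is present, so the union is just that shape — boundary = 28.09 mm. So its perimeter = 28.09 mm. Layer 25 is larger (44.01 vs 28.09 mm).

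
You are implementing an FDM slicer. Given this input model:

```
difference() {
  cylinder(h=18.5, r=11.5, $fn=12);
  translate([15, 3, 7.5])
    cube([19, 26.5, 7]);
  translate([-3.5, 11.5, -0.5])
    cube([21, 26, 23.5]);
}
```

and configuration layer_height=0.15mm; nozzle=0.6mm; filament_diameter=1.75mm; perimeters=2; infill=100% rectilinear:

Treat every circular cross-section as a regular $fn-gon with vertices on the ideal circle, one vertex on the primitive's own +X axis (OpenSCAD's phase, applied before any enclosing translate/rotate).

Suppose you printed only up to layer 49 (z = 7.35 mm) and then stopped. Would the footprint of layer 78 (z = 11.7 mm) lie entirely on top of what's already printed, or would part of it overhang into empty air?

Compare the two slices. At z = 7.35: the r=11.5 cylinder contributes a regular 12-gon of circumradius 11.5 (area = (12/2)·11.500²·sin(360°/12) = 396.75 mm²); the cube at (15, 3) is not intersected at this z (z outside [7.5, 14.5]); the 21×26 cube at (-3.5, 11.5) contributes its full rectangle (area 546.00 mm²); Taking the first minus the rest: starting from the r=11.5 cylinder (396.75 mm²), the 21×26 cube at (-3.5, 11.5) misses the remaining region (no effect) — area = 396.75 mm². At z = 11.7: the r=11.5 cylinder gives a regular 12-gon of circumradius 11.5 (constant along its height) (area = (12/2)·11.500²·sin(360°/12) = 396.75 mm²); the 19×26.5 cube at (15, 3) contributes its full rectangle (area 503.50 mm²); the 21×26 cube at (-3.5, 11.5) contributes its full rectangle (area 546.00 mm²); Taking the first minus the rest: starting from the r=11.5 cylinder (396.75 mm²), the 19×26.5 cube at (15, 3) misses the remaining region (no effect); the 21×26 cube at (-3.5, 11.5) misses the remaining region (no effect) — area = 396.75 mm². Checking containment: the cross-section at z = 11.7 is a subset of the cross-section at z = 7.35.

entirely on top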